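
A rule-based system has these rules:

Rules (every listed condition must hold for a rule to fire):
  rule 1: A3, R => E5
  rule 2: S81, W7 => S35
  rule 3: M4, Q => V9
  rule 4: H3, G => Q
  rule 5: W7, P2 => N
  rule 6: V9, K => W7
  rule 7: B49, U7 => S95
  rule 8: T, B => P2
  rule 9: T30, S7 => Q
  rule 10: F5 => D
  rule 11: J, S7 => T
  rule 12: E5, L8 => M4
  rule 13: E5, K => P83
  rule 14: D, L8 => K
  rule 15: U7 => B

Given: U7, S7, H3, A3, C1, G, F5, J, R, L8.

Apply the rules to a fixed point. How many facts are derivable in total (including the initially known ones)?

22

Round 1: rule 1 [A3, R => E5]; rule 4 [H3, G => Q]; rule 10 [F5 => D]; rule 11 [J, S7 => T]; rule 15 [U7 => B]. Adds E5, Q, D, T, B.
Round 2: rule 8 [T, B => P2]; rule 12 [E5, L8 => M4]; rule 14 [D, L8 => K]. Adds P2, M4, K.
Round 3: rule 3 [M4, Q => V9]; rule 13 [E5, K => P83]. Adds V9, P83.
Round 4: rule 6 [V9, K => W7]. Adds W7.
Round 5: rule 5 [W7, P2 => N]. Adds N.
Closure: {A3, B, C1, D, E5, F5, G, H3, J, K, L8, M4, N, P2, P83, Q, R, S7, T, U7, V9, W7} — 22 facts.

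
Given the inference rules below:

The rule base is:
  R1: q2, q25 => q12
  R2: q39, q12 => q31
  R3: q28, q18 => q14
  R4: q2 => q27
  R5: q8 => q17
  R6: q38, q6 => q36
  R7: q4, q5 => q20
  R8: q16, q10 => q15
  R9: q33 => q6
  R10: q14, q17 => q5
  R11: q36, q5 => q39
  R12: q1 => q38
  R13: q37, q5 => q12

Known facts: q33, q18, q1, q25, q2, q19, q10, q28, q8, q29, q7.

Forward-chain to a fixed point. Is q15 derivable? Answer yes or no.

Round 1 fires R1, R3, R4, R5, R9, R12, giving q12, q14, q27, q17, q6, q38.
Round 2 fires R6, R10, giving q36, q5.
Round 3 fires R11, giving q39.
Round 4 fires R2, giving q31.
Fixed point reached. q15 is concluded only by R8; R8 needs q16 (never derived).

no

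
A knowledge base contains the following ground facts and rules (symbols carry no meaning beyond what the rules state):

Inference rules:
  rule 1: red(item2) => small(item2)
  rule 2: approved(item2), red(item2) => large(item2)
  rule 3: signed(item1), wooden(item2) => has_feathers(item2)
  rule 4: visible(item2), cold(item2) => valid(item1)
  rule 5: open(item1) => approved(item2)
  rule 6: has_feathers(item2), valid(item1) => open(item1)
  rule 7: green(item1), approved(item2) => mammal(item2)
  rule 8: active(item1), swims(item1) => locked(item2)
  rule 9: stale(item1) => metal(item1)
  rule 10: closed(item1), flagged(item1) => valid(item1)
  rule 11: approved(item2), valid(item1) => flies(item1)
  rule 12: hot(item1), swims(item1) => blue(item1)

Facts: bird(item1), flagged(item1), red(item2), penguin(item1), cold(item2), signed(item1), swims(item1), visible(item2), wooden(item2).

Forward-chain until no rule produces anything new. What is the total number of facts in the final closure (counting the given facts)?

16

[1] rule 1 [red(item2) => small(item2)]; rule 3 [signed(item1), wooden(item2) => has_feathers(item2)]; rule 4 [visible(item2), cold(item2) => valid(item1)]. ⇒ new: small(item2), has_feathers(item2), valid(item1).
[2] rule 6 [has_feathers(item2), valid(item1) => open(item1)]. ⇒ new: open(item1).
[3] rule 5 [open(item1) => approved(item2)]. ⇒ new: approved(item2).
[4] rule 2 [approved(item2), red(item2) => large(item2)]; rule 11 [approved(item2), valid(item1) => flies(item1)]. ⇒ new: large(item2), flies(item1).
Closure: {approved(item2), bird(item1), cold(item2), flagged(item1), flies(item1), has_feathers(item2), large(item2), open(item1), penguin(item1), red(item2), signed(item1), small(item2), swims(item1), valid(item1), visible(item2), wooden(item2)} — 16 facts.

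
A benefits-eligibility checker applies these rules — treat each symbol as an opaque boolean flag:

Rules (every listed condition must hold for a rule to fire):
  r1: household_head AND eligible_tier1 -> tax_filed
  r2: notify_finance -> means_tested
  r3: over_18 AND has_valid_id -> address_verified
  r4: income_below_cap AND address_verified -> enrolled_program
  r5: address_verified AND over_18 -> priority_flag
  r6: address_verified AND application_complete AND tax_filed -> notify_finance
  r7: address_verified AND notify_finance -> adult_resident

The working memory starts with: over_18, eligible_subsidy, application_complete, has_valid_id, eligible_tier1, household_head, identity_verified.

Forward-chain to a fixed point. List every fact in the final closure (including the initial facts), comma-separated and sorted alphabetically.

address_verified, adult_resident, application_complete, eligible_subsidy, eligible_tier1, has_valid_id, household_head, identity_verified, means_tested, notify_finance, over_18, priority_flag, tax_filed

Round 1 fires r1, r3, giving tax_filed, address_verified.
Round 2 fires r5, r6, giving priority_flag, notify_finance.
Round 3 fires r2, r7, giving means_tested, adult_resident.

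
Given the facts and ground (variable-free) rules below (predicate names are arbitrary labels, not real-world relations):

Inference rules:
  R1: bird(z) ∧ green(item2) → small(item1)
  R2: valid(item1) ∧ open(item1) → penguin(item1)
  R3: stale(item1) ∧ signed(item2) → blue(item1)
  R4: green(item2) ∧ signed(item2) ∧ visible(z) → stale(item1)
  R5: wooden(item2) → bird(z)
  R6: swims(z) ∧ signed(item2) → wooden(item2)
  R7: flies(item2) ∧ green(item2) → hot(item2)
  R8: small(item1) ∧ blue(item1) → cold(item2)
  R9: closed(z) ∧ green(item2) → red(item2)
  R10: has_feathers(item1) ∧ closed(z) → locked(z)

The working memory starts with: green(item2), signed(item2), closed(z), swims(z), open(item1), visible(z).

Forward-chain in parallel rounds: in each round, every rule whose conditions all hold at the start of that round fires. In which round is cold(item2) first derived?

4

[1] R4 [green(item2) ∧ signed(item2) ∧ visible(z) → stale(item1)]; R6 [swims(z) ∧ signed(item2) → wooden(item2)]; R9 [closed(z) ∧ green(item2) → red(item2)]. ⇒ new: stale(item1), wooden(item2), red(item2).
[2] R3 [stale(item1) ∧ signed(item2) → blue(item1)]; R5 [wooden(item2) → bird(z)]. ⇒ new: blue(item1), bird(z).
[3] R1 [bird(z) ∧ green(item2) → small(item1)]. ⇒ new: small(item1).
[4] R8 [small(item1) ∧ blue(item1) → cold(item2)]. ⇒ new: cold(item2).
cold(item2) first appears in round 4.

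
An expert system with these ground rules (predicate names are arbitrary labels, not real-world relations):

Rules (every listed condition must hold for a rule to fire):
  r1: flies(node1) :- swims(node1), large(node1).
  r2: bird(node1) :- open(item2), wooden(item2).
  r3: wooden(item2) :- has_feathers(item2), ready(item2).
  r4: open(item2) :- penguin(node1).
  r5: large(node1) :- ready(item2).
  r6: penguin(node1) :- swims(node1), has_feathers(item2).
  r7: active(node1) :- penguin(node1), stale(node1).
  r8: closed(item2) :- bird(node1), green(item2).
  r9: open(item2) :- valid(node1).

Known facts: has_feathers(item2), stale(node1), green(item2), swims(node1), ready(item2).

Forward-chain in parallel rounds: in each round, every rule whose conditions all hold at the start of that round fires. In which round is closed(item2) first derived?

4

Round 1 — r3, r5, r6, derive wooden(item2), large(node1), penguin(node1).
Round 2 — r1, r4, r7, derive flies(node1), open(item2), active(node1).
Round 3 — r2, derive bird(node1).
Round 4 — r8, derive closed(item2).
closed(item2) first appears in round 4.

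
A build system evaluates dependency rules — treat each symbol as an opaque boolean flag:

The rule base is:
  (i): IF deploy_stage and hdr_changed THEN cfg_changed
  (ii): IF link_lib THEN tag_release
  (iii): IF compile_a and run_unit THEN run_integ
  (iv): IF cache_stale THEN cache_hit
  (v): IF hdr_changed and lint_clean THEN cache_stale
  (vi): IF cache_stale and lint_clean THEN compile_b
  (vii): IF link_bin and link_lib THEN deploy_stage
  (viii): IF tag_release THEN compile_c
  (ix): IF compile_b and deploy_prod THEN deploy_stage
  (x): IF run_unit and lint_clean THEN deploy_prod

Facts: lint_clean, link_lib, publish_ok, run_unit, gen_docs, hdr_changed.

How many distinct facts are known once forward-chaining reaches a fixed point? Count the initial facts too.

14

Round 1 fires (ii), (v), (x), giving tag_release, cache_stale, deploy_prod.
Round 2 fires (iv), (vi), (viii), giving cache_hit, compile_b, compile_c.
Round 3 fires (ix), giving deploy_stage.
Round 4 fires (i), giving cfg_changed.
Closure: {cache_hit, cache_stale, cfg_changed, compile_b, compile_c, deploy_prod, deploy_stage, gen_docs, hdr_changed, link_lib, lint_clean, publish_ok, run_unit, tag_release} — 14 facts.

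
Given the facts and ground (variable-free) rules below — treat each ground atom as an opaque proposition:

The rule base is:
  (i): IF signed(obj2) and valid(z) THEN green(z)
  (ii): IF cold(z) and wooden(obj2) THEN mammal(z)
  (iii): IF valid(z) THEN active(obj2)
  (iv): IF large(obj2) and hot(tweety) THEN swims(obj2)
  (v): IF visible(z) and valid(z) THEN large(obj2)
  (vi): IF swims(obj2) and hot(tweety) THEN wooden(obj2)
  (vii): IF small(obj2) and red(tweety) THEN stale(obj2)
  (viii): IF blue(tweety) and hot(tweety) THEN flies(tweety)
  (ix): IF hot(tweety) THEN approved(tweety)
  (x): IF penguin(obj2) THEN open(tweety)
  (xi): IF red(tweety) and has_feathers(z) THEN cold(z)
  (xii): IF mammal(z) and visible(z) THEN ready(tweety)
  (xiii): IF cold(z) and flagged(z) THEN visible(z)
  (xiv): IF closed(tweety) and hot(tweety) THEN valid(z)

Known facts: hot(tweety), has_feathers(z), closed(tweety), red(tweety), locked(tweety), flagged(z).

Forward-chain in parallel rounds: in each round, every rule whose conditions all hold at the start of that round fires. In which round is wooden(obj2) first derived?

5

Round 1 fires (ix), (xi), (xiv), giving approved(tweety), cold(z), valid(z).
Round 2 fires (iii), (xiii), giving active(obj2), visible(z).
Round 3 fires (v), giving large(obj2).
Round 4 fires (iv), giving swims(obj2).
Round 5 fires (vi), giving wooden(obj2).
wooden(obj2) first appears in round 5.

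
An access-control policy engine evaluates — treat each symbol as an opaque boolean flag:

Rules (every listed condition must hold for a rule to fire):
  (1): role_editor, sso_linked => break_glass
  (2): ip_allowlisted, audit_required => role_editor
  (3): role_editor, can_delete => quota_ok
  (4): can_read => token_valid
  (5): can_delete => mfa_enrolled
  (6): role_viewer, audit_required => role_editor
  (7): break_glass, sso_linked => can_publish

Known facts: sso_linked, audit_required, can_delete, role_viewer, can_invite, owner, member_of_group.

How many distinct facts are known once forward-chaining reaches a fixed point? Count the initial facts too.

Round 1 fires (5), (6), giving mfa_enrolled, role_editor.
Round 2 fires (1), (3), giving break_glass, quota_ok.
Round 3 fires (7), giving can_publish.
Closure: {audit_required, break_glass, can_delete, can_invite, can_publish, member_of_group, mfa_enrolled, owner, quota_ok, role_editor, role_viewer, sso_linked} — 12 facts.

12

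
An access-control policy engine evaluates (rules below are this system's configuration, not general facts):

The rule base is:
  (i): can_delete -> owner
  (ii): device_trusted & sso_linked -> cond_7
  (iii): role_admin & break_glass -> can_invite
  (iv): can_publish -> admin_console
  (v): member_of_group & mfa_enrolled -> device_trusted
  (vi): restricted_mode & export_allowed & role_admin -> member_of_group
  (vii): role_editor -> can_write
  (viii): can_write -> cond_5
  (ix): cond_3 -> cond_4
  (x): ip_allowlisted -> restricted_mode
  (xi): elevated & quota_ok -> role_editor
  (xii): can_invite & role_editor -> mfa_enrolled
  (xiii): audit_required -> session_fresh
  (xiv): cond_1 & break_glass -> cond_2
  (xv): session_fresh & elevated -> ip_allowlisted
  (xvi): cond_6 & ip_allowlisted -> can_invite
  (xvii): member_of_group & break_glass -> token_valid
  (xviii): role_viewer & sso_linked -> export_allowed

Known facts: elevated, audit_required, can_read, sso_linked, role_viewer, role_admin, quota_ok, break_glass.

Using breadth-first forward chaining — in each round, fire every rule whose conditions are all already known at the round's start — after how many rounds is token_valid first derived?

Round 1: (iii) [role_admin & break_glass -> can_invite]; (xi) [elevated & quota_ok -> role_editor]; (xiii) [audit_required -> session_fresh]; (xviii) [role_viewer & sso_linked -> export_allowed]. Adds can_invite, role_editor, session_fresh, export_allowed.
Round 2: (vii) [role_editor -> can_write]; (xii) [can_invite & role_editor -> mfa_enrolled]; (xv) [session_fresh & elevated -> ip_allowlisted]. Adds can_write, mfa_enrolled, ip_allowlisted.
Round 3: (viii) [can_write -> cond_5]; (x) [ip_allowlisted -> restricted_mode]. Adds cond_5, restricted_mode.
Round 4: (vi) [restricted_mode & export_allowed & role_admin -> member_of_group]. Adds member_of_group.
Round 5: (v) [member_of_group & mfa_enrolled -> device_trusted]; (xvii) [member_of_group & break_glass -> token_valid]. Adds device_trusted, token_valid.
token_valid first appears in round 5.

5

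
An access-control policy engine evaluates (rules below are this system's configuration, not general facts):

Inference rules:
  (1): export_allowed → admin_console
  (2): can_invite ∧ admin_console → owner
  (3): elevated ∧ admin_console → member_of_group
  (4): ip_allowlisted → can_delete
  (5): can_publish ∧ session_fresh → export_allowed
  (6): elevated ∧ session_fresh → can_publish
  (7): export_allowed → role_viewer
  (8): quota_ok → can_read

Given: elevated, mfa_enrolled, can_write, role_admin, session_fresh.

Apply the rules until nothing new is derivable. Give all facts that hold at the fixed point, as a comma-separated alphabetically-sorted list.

admin_console, can_publish, can_write, elevated, export_allowed, member_of_group, mfa_enrolled, role_admin, role_viewer, session_fresh

Round 1 fires (6), giving can_publish.
Round 2 fires (5), giving export_allowed.
Round 3 fires (1), (7), giving admin_console, role_viewer.
Round 4 fires (3), giving member_of_group.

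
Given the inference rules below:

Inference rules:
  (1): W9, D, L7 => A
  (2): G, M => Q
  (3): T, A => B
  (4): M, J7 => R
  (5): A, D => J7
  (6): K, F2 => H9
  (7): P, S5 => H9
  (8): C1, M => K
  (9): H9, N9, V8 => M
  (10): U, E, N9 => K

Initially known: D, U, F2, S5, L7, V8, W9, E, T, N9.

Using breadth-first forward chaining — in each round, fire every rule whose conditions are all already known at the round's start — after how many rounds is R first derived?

4

[1] (1) [W9, D, L7 => A]; (10) [U, E, N9 => K]. ⇒ new: A, K.
[2] (3) [T, A => B]; (5) [A, D => J7]; (6) [K, F2 => H9]. ⇒ new: B, J7, H9.
[3] (9) [H9, N9, V8 => M]. ⇒ new: M.
[4] (4) [M, J7 => R]. ⇒ new: R.
R first appears in round 4.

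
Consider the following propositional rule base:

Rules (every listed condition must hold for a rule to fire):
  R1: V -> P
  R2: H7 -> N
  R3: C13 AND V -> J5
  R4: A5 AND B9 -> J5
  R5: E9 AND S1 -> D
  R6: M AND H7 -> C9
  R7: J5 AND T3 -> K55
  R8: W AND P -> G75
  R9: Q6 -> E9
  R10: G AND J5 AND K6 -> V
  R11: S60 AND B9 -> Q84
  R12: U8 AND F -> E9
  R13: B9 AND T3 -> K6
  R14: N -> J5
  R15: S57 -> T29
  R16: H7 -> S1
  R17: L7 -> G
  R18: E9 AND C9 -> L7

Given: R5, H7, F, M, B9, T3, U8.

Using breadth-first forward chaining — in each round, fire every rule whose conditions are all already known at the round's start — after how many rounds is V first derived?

4

[1] R2 [H7 -> N]; R6 [M AND H7 -> C9]; R12 [U8 AND F -> E9]; R13 [B9 AND T3 -> K6]; R16 [H7 -> S1]. ⇒ new: N, C9, E9, K6, S1.
[2] R5 [E9 AND S1 -> D]; R14 [N -> J5]; R18 [E9 AND C9 -> L7]. ⇒ new: D, J5, L7.
[3] R7 [J5 AND T3 -> K55]; R17 [L7 -> G]. ⇒ new: K55, G.
[4] R10 [G AND J5 AND K6 -> V]. ⇒ new: V.
V first appears in round 4.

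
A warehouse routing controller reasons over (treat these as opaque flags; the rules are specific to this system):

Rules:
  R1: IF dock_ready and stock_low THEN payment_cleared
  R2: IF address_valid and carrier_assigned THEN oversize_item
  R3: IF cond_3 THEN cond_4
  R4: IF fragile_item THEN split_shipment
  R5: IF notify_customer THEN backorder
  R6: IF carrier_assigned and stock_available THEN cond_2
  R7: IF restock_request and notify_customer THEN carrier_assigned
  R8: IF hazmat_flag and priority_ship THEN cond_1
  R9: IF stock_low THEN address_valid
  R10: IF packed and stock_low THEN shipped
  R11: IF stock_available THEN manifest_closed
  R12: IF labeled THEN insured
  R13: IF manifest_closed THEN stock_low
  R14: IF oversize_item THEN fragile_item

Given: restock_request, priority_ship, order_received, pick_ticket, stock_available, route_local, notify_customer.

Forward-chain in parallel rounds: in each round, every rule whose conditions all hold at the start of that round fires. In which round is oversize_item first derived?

[1] R5 [IF notify_customer THEN backorder]; R7 [IF restock_request and notify_customer THEN carrier_assigned]; R11 [IF stock_available THEN manifest_closed]. ⇒ new: backorder, carrier_assigned, manifest_closed.
[2] R6 [IF carrier_assigned and stock_available THEN cond_2]; R13 [IF manifest_closed THEN stock_low]. ⇒ new: cond_2, stock_low.
[3] R9 [IF stock_low THEN address_valid]. ⇒ new: address_valid.
[4] R2 [IF address_valid and carrier_assigned THEN oversize_item]. ⇒ new: oversize_item.
oversize_item first appears in round 4.

4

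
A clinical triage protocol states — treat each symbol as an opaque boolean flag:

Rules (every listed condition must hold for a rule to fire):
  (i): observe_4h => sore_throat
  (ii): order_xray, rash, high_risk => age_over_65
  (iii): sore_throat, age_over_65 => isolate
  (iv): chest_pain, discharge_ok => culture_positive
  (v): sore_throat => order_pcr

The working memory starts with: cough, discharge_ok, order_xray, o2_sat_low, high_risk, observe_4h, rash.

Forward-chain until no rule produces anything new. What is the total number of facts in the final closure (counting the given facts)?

11

[1] (i) [observe_4h => sore_throat]; (ii) [order_xray, rash, high_risk => age_over_65]. ⇒ new: sore_throat, age_over_65.
[2] (iii) [sore_throat, age_over_65 => isolate]; (v) [sore_throat => order_pcr]. ⇒ new: isolate, order_pcr.
Closure: {age_over_65, cough, discharge_ok, high_risk, isolate, o2_sat_low, observe_4h, order_pcr, order_xray, rash, sore_throat} — 11 facts.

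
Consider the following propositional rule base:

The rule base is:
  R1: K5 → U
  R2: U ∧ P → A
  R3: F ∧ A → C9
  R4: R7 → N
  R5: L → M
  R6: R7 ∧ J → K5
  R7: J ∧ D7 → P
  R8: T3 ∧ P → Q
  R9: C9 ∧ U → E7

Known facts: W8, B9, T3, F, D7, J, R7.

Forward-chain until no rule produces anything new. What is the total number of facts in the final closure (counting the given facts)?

15

Round 1: R4 [R7 → N]; R6 [R7 ∧ J → K5]; R7 [J ∧ D7 → P]. Adds N, K5, P.
Round 2: R1 [K5 → U]; R8 [T3 ∧ P → Q]. Adds U, Q.
Round 3: R2 [U ∧ P → A]. Adds A.
Round 4: R3 [F ∧ A → C9]. Adds C9.
Round 5: R9 [C9 ∧ U → E7]. Adds E7.
Closure: {A, B9, C9, D7, E7, F, J, K5, N, P, Q, R7, T3, U, W8} — 15 facts.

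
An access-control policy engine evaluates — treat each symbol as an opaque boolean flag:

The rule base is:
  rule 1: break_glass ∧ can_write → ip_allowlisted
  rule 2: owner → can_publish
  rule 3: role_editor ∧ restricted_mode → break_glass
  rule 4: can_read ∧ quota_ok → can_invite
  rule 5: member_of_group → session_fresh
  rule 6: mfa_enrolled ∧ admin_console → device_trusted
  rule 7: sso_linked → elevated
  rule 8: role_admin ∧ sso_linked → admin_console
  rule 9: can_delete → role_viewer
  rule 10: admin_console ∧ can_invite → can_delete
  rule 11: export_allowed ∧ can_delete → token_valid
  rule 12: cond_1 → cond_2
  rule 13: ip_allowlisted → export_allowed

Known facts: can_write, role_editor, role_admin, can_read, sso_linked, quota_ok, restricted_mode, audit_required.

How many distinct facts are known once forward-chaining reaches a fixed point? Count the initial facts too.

Round 1: rule 3 [role_editor ∧ restricted_mode → break_glass]; rule 4 [can_read ∧ quota_ok → can_invite]; rule 7 [sso_linked → elevated]; rule 8 [role_admin ∧ sso_linked → admin_console]. Adds break_glass, can_invite, elevated, admin_console.
Round 2: rule 1 [break_glass ∧ can_write → ip_allowlisted]; rule 10 [admin_console ∧ can_invite → can_delete]. Adds ip_allowlisted, can_delete.
Round 3: rule 9 [can_delete → role_viewer]; rule 13 [ip_allowlisted → export_allowed]. Adds role_viewer, export_allowed.
Round 4: rule 11 [export_allowed ∧ can_delete → token_valid]. Adds token_valid.
Closure: {admin_console, audit_required, break_glass, can_delete, can_invite, can_read, can_write, elevated, export_allowed, ip_allowlisted, quota_ok, restricted_mode, role_admin, role_editor, role_viewer, sso_linked, token_valid} — 17 facts.

17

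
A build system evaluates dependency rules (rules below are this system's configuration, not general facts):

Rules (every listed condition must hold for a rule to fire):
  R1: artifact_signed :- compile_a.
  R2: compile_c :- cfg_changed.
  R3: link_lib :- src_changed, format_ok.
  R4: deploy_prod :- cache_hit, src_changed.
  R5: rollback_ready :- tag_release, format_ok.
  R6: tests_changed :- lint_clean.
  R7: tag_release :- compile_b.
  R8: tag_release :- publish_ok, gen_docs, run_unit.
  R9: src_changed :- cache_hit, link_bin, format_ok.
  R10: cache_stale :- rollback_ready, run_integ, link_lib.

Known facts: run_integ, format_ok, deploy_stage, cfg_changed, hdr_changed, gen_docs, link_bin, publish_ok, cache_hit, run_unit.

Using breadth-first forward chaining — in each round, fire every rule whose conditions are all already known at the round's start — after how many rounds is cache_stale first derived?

3

Round 1: R2 [compile_c :- cfg_changed.]; R8 [tag_release :- publish_ok, gen_docs, run_unit.]; R9 [src_changed :- cache_hit, link_bin, format_ok.]. New: compile_c, tag_release, src_changed.
Round 2: R3 [link_lib :- src_changed, format_ok.]; R4 [deploy_prod :- cache_hit, src_changed.]; R5 [rollback_ready :- tag_release, format_ok.]. New: link_lib, deploy_prod, rollback_ready.
Round 3: R10 [cache_stale :- rollback_ready, run_integ, link_lib.]. New: cache_stale.
cache_stale first appears in round 3.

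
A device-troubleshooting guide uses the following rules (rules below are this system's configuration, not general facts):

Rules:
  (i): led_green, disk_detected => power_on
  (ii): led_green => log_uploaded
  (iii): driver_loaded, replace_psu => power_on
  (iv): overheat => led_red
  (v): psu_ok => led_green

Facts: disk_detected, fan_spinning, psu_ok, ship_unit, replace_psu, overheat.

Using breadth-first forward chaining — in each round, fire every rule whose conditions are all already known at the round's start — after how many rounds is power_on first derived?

Round 1 fires (iv), (v), giving led_red, led_green.
Round 2 fires (i), (ii), giving power_on, log_uploaded.
power_on first appears in round 2.

2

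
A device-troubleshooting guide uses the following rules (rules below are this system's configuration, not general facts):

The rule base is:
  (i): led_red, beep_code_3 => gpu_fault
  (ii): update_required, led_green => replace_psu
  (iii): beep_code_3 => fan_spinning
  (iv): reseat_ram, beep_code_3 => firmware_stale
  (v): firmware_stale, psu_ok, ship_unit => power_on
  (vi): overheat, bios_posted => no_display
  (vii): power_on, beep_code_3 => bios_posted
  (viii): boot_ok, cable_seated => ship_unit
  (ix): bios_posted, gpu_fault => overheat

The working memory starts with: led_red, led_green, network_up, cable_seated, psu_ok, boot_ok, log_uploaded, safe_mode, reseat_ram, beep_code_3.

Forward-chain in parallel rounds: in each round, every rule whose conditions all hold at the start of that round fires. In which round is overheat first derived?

Round 1: (i) [led_red, beep_code_3 => gpu_fault]; (iii) [beep_code_3 => fan_spinning]; (iv) [reseat_ram, beep_code_3 => firmware_stale]; (viii) [boot_ok, cable_seated => ship_unit]. Adds gpu_fault, fan_spinning, firmware_stale, ship_unit.
Round 2: (v) [firmware_stale, psu_ok, ship_unit => power_on]. Adds power_on.
Round 3: (vii) [power_on, beep_code_3 => bios_posted]. Adds bios_posted.
Round 4: (ix) [bios_posted, gpu_fault => overheat]. Adds overheat.
overheat first appears in round 4.

4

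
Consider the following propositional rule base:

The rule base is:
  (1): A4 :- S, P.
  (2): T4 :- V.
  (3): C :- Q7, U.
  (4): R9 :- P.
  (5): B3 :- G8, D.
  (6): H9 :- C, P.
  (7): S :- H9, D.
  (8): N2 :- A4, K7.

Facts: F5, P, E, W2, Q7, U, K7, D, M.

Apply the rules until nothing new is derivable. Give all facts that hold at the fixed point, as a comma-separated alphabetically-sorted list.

[1] (3) [C :- Q7, U.]; (4) [R9 :- P.]. ⇒ new: C, R9.
[2] (6) [H9 :- C, P.]. ⇒ new: H9.
[3] (7) [S :- H9, D.]. ⇒ new: S.
[4] (1) [A4 :- S, P.]. ⇒ new: A4.
[5] (8) [N2 :- A4, K7.]. ⇒ new: N2.

A4, C, D, E, F5, H9, K7, M, N2, P, Q7, R9, S, U, W2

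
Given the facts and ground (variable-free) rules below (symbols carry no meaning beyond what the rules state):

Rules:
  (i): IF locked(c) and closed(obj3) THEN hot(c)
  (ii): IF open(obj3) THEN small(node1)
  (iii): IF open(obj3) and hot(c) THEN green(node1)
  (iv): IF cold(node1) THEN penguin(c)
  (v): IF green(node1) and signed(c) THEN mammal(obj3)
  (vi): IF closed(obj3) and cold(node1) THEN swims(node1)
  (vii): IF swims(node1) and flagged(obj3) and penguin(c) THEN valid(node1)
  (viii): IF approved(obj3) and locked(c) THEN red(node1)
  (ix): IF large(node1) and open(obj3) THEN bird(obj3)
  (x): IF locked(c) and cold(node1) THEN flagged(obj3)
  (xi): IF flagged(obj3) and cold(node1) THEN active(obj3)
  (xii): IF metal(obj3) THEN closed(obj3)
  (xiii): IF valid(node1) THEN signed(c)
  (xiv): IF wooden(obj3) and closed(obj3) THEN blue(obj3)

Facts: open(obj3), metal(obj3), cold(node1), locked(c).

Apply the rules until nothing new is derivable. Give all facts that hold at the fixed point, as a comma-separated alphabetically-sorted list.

[1] (ii) [IF open(obj3) THEN small(node1)]; (iv) [IF cold(node1) THEN penguin(c)]; (x) [IF locked(c) and cold(node1) THEN flagged(obj3)]; (xii) [IF metal(obj3) THEN closed(obj3)]. ⇒ new: small(node1), penguin(c), flagged(obj3), closed(obj3).
[2] (i) [IF locked(c) and closed(obj3) THEN hot(c)]; (vi) [IF closed(obj3) and cold(node1) THEN swims(node1)]; (xi) [IF flagged(obj3) and cold(node1) THEN active(obj3)]. ⇒ new: hot(c), swims(node1), active(obj3).
[3] (iii) [IF open(obj3) and hot(c) THEN green(node1)]; (vii) [IF swims(node1) and flagged(obj3) and penguin(c) THEN valid(node1)]. ⇒ new: green(node1), valid(node1).
[4] (xiii) [IF valid(node1) THEN signed(c)]. ⇒ new: signed(c).
[5] (v) [IF green(node1) and signed(c) THEN mammal(obj3)]. ⇒ new: mammal(obj3).

active(obj3), closed(obj3), cold(node1), flagged(obj3), green(node1), hot(c), locked(c), mammal(obj3), metal(obj3), open(obj3), penguin(c), signed(c), small(node1), swims(node1), valid(node1)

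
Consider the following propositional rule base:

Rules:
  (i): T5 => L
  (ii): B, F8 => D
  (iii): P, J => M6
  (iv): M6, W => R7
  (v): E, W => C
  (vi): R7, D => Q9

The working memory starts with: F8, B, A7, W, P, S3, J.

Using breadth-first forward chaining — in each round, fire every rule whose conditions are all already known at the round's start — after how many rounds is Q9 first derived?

3

Round 1 fires (ii), (iii), giving D, M6.
Round 2 fires (iv), giving R7.
Round 3 fires (vi), giving Q9.
Q9 first appears in round 3.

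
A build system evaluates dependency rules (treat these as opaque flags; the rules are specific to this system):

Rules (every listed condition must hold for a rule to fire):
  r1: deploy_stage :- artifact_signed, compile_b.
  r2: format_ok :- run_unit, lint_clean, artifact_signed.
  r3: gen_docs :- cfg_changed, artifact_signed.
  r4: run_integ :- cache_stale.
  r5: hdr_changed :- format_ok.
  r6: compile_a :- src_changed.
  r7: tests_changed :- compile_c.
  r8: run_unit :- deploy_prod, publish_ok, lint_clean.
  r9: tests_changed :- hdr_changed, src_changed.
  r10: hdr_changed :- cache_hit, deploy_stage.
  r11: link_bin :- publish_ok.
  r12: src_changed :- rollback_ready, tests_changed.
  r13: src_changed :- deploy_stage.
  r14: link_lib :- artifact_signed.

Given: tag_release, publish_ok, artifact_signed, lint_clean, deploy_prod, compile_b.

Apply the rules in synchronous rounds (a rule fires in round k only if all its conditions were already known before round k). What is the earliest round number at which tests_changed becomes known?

4

Round 1 — r1, r8, r11, r14, derive deploy_stage, run_unit, link_bin, link_lib.
Round 2 — r2, r13, derive format_ok, src_changed.
Round 3 — r5, r6, derive hdr_changed, compile_a.
Round 4 — r9, derive tests_changed.
tests_changed first appears in round 4.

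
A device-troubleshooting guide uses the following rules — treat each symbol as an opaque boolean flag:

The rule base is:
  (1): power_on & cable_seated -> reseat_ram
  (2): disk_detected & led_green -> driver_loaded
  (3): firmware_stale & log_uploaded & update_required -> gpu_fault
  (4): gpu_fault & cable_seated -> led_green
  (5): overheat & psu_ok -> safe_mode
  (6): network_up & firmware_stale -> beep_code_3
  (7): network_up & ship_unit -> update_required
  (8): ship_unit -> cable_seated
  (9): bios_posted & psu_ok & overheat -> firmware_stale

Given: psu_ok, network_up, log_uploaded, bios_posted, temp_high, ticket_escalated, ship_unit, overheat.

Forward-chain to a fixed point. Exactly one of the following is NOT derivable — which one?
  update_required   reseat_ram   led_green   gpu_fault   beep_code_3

reseat_ram

Round 1 — (5), (7), (8), (9), derive safe_mode, update_required, cable_seated, firmware_stale.
Round 2 — (3), (6), derive gpu_fault, beep_code_3.
Round 3 — (4), derive led_green.
Derived: led_green (round 3), beep_code_3 (round 2), update_required (round 1), gpu_fault (round 2). reseat_ram never appears in any round.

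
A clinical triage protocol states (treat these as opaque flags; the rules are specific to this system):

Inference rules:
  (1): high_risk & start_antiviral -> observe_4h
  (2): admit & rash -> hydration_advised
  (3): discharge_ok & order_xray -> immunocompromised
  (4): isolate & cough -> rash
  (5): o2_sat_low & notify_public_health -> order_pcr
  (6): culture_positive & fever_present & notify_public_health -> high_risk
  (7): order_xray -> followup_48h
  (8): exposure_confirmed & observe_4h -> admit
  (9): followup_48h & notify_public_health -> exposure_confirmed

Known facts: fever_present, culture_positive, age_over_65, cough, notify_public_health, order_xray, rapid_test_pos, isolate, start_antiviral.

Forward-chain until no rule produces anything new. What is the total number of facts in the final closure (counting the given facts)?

Round 1 — (4), (6), (7), derive rash, high_risk, followup_48h.
Round 2 — (1), (9), derive observe_4h, exposure_confirmed.
Round 3 — (8), derive admit.
Round 4 — (2), derive hydration_advised.
Closure: {admit, age_over_65, cough, culture_positive, exposure_confirmed, fever_present, followup_48h, high_risk, hydration_advised, isolate, notify_public_health, observe_4h, order_xray, rapid_test_pos, rash, start_antiviral} — 16 facts.

16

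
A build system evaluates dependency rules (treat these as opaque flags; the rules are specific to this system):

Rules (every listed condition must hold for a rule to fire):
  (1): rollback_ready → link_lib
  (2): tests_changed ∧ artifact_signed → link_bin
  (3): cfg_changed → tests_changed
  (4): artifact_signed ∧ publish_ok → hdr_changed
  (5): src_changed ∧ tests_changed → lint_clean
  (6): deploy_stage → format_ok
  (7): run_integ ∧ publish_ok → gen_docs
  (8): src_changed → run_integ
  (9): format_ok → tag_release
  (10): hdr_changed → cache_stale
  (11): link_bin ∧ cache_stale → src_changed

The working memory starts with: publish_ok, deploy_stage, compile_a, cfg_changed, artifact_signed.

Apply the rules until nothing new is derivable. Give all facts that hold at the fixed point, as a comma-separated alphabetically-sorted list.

Round 1 — (3), (4), (6), derive tests_changed, hdr_changed, format_ok.
Round 2 — (2), (9), (10), derive link_bin, tag_release, cache_stale.
Round 3 — (11), derive src_changed.
Round 4 — (5), (8), derive lint_clean, run_integ.
Round 5 — (7), derive gen_docs.

artifact_signed, cache_stale, cfg_changed, compile_a, deploy_stage, format_ok, gen_docs, hdr_changed, link_bin, lint_clean, publish_ok, run_integ, src_changed, tag_release, tests_changed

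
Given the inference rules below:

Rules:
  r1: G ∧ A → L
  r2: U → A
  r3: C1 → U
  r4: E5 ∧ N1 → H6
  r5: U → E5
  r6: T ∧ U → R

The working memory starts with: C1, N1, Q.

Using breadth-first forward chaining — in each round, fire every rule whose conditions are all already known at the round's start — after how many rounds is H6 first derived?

Round 1: r3 [C1 → U]. New: U.
Round 2: r2 [U → A]; r5 [U → E5]. New: A, E5.
Round 3: r4 [E5 ∧ N1 → H6]. New: H6.
H6 first appears in round 3.

3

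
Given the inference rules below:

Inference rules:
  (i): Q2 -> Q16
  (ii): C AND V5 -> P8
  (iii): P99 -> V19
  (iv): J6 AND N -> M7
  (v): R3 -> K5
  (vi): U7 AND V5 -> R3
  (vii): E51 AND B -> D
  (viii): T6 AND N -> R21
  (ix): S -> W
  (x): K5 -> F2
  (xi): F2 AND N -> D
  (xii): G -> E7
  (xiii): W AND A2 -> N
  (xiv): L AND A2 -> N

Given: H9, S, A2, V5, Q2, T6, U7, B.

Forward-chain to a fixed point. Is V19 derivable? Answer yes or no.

no

Round 1: (i) [Q2 -> Q16]; (vi) [U7 AND V5 -> R3]; (ix) [S -> W]. New: Q16, R3, W.
Round 2: (v) [R3 -> K5]; (xiii) [W AND A2 -> N]. New: K5, N.
Round 3: (viii) [T6 AND N -> R21]; (x) [K5 -> F2]. New: R21, F2.
Round 4: (xi) [F2 AND N -> D]. New: D.
Fixed point reached. V19 is concluded only by (iii); (iii) needs P99 (never derived).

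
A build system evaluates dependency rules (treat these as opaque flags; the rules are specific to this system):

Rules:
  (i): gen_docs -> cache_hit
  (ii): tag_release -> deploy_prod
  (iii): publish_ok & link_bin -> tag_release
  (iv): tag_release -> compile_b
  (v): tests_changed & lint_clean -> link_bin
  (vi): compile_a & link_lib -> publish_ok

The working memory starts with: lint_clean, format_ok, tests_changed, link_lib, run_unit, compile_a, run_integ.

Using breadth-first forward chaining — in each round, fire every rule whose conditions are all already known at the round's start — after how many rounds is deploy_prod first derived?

3

Round 1 fires (v), (vi), giving link_bin, publish_ok.
Round 2 fires (iii), giving tag_release.
Round 3 fires (ii), (iv), giving deploy_prod, compile_b.
deploy_prod first appears in round 3.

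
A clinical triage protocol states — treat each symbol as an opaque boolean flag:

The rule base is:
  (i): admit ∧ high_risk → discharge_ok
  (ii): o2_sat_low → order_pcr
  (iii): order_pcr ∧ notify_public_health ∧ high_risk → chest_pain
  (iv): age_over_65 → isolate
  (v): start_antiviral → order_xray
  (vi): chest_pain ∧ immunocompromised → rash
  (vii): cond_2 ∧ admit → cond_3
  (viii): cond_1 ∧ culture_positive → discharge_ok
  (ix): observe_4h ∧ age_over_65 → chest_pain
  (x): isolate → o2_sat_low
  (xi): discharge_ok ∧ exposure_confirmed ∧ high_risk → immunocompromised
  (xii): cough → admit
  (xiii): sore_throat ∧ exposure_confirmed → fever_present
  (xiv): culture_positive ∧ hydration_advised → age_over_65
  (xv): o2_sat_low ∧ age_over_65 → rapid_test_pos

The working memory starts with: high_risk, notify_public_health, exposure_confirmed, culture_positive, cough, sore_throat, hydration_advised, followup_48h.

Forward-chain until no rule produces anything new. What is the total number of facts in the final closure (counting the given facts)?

Round 1: (xii) [cough → admit]; (xiii) [sore_throat ∧ exposure_confirmed → fever_present]; (xiv) [culture_positive ∧ hydration_advised → age_over_65]. New: admit, fever_present, age_over_65.
Round 2: (i) [admit ∧ high_risk → discharge_ok]; (iv) [age_over_65 → isolate]. New: discharge_ok, isolate.
Round 3: (x) [isolate → o2_sat_low]; (xi) [discharge_ok ∧ exposure_confirmed ∧ high_risk → immunocompromised]. New: o2_sat_low, immunocompromised.
Round 4: (ii) [o2_sat_low → order_pcr]; (xv) [o2_sat_low ∧ age_over_65 → rapid_test_pos]. New: order_pcr, rapid_test_pos.
Round 5: (iii) [order_pcr ∧ notify_public_health ∧ high_risk → chest_pain]. New: chest_pain.
Round 6: (vi) [chest_pain ∧ immunocompromised → rash]. New: rash.
Closure: {admit, age_over_65, chest_pain, cough, culture_positive, discharge_ok, exposure_confirmed, fever_present, followup_48h, high_risk, hydration_advised, immunocompromised, isolate, notify_public_health, o2_sat_low, order_pcr, rapid_test_pos, rash, sore_throat} — 19 facts.

19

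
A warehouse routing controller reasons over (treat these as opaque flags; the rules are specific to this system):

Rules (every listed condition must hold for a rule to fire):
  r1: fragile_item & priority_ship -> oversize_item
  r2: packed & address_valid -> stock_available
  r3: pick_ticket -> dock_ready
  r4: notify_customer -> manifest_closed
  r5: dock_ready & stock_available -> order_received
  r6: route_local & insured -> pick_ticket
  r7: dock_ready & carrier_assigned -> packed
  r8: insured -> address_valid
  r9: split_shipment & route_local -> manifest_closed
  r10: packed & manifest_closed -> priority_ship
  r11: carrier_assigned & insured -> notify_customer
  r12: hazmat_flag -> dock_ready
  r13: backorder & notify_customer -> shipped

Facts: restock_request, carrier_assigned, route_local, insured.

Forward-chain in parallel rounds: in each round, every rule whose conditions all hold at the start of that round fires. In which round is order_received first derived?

Round 1 — r6, r8, r11, derive pick_ticket, address_valid, notify_customer.
Round 2 — r3, r4, derive dock_ready, manifest_closed.
Round 3 — r7, derive packed.
Round 4 — r2, r10, derive stock_available, priority_ship.
Round 5 — r5, derive order_received.
order_received first appears in round 5.

5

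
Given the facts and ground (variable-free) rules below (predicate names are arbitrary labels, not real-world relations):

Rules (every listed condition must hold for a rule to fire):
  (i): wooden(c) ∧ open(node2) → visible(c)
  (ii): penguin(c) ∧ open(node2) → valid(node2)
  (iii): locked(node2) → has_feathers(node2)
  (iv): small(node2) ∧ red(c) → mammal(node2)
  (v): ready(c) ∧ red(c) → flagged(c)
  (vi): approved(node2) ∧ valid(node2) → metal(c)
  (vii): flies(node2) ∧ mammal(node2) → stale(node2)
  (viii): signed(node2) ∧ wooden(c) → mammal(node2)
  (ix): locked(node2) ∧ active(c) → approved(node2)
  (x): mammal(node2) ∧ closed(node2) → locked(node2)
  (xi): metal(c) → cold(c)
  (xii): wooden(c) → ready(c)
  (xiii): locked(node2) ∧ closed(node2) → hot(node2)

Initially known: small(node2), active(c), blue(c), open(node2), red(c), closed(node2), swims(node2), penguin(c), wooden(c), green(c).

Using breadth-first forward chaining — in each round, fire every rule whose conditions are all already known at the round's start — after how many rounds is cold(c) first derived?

5

[1] (i) [wooden(c) ∧ open(node2) → visible(c)]; (ii) [penguin(c) ∧ open(node2) → valid(node2)]; (iv) [small(node2) ∧ red(c) → mammal(node2)]; (xii) [wooden(c) → ready(c)]. ⇒ new: visible(c), valid(node2), mammal(node2), ready(c).
[2] (v) [ready(c) ∧ red(c) → flagged(c)]; (x) [mammal(node2) ∧ closed(node2) → locked(node2)]. ⇒ new: flagged(c), locked(node2).
[3] (iii) [locked(node2) → has_feathers(node2)]; (ix) [locked(node2) ∧ active(c) → approved(node2)]; (xiii) [locked(node2) ∧ closed(node2) → hot(node2)]. ⇒ new: has_feathers(node2), approved(node2), hot(node2).
[4] (vi) [approved(node2) ∧ valid(node2) → metal(c)]. ⇒ new: metal(c).
[5] (xi) [metal(c) → cold(c)]. ⇒ new: cold(c).
cold(c) first appears in round 5.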